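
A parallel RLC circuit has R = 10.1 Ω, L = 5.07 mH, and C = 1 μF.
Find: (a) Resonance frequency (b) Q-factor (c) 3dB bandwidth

Step 1 — Resonance: ω₀ = 1/√(LC) = 1/√(0.00507·1e-06) = 1.404e+04 rad/s.
Step 2 — f₀ = ω₀/(2π) = 2235 Hz.
Step 3 — Parallel Q: Q = R/(ω₀L) = 10.1/(1.404e+04·0.00507) = 0.1418.
Step 4 — Bandwidth: Δω = ω₀/Q = 9.901e+04 rad/s; BW = Δω/(2π) = 1.576e+04 Hz.

(a) f₀ = 2235 Hz  (b) Q = 0.1418  (c) BW = 1.576e+04 Hz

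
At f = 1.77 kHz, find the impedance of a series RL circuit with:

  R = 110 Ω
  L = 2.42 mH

Step 1 — Angular frequency: ω = 2π·f = 2π·1770 = 1.112e+04 rad/s.
Step 2 — Component impedances:
  R: Z = R = 110 Ω
  L: Z = jωL = j·1.112e+04·0.00242 = 0 + j26.91 Ω
Step 3 — Series combination: Z_total = R + L = 110 + j26.91 Ω = 113.2∠13.7° Ω.

Z = 110 + j26.91 Ω = 113.2∠13.7° Ω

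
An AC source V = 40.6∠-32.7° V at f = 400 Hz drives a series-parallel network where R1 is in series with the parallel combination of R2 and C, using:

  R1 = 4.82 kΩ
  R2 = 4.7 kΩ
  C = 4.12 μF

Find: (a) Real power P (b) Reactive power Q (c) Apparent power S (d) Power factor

Step 1 — Angular frequency: ω = 2π·f = 2π·400 = 2513 rad/s.
Step 2 — Component impedances:
  R1: Z = R = 4820 Ω
  R2: Z = R = 4700 Ω
  C: Z = 1/(jωC) = -j/(ω·C) = 0 - j96.57 Ω
Step 3 — Parallel branch: R2 || C = 1/(1/R2 + 1/C) = 1.984 - j96.53 Ω.
Step 4 — Series with R1: Z_total = R1 + (R2 || C) = 4822 - j96.53 Ω = 4823∠-1.1° Ω.
Step 5 — Source phasor: V = 40.6∠-32.7° V = 34.17 - j21.93 V.
Step 6 — Current: I = V / Z = 0.007174 - j0.004405 A = 0.008418∠-31.6° A.
Step 7 — Complex power: S = V·I* = 0.3417 - j0.006841 VA.
Step 8 — Real power: P = Re(S) = 0.3417 W.
Step 9 — Reactive power: Q = Im(S) = -0.006841 VAR.
Step 10 — Apparent power: |S| = 0.3418 VA.
Step 11 — Power factor: PF = P/|S| = 0.9998 (leading).

(a) P = 0.3417 W  (b) Q = -0.006841 VAR  (c) S = 0.3418 VA  (d) PF = 0.9998 (leading)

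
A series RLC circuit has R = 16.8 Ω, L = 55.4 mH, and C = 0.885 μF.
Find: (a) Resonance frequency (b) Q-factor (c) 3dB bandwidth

Step 1 — Resonance: ω₀ = 1/√(LC) = 1/√(0.0554·8.85e-07) = 4516 rad/s.
Step 2 — f₀ = ω₀/(2π) = 718.8 Hz.
Step 3 — Series Q: Q = ω₀L/R = 4516·0.0554/16.8 = 14.89.
Step 4 — Bandwidth: Δω = ω₀/Q = 303.2 rad/s; BW = Δω/(2π) = 48.26 Hz.

(a) f₀ = 718.8 Hz  (b) Q = 14.89  (c) BW = 48.26 Hz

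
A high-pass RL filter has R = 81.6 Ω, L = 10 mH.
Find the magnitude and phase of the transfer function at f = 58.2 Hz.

Step 1 — Angular frequency: ω = 2π·58.2 = 365.7 rad/s.
Step 2 — Transfer function: H(jω) = jωL/(R + jωL).
Step 3 — Numerator jωL = j·3.657; denominator R + jωL = 81.6 + j3.657.
Step 4 — H = 0.002004 + j0.04472.
Step 5 — Magnitude: |H| = 0.04477 (-27.0 dB); phase: φ = 87.4°.

|H| = 0.04477 (-27.0 dB), φ = 87.4°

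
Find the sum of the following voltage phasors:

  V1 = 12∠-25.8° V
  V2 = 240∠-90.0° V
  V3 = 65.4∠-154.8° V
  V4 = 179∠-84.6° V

Step 1 — Convert each phasor to rectangular form:
  V1 = 12·(cos(-25.8°) + j·sin(-25.8°)) = 10.8 - j5.223 V
  V2 = 240·(cos(-90.0°) + j·sin(-90.0°)) = 0 - j240 V
  V3 = 65.4·(cos(-154.8°) + j·sin(-154.8°)) = -59.18 - j27.85 V
  V4 = 179·(cos(-84.6°) + j·sin(-84.6°)) = 16.85 - j178.2 V
Step 2 — Sum components: V_total = -31.53 - j451.3 V.
Step 3 — Convert to polar: |V_total| = 452.4 V, ∠V_total = -94.0°.

V_total = 452.4∠-94.0° V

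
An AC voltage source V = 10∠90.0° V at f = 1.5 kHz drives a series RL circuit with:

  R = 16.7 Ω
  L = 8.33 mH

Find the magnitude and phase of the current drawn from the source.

Step 1 — Angular frequency: ω = 2π·f = 2π·1500 = 9425 rad/s.
Step 2 — Component impedances:
  R: Z = R = 16.7 Ω
  L: Z = jωL = j·9425·0.00833 = 0 + j78.51 Ω
Step 3 — Series combination: Z_total = R + L = 16.7 + j78.51 Ω = 80.26∠78.0° Ω.
Step 4 — Source phasor: V = 10∠90.0° V = 0 + j10 V.
Step 5 — Ohm's law: I = V / Z_total = (0 + j10) / (16.7 + j78.51) = 0.1219 + j0.02592 A.
Step 6 — Convert to polar: |I| = 0.1246 A, ∠I = 12.0°.

I = 0.1246∠12.0° A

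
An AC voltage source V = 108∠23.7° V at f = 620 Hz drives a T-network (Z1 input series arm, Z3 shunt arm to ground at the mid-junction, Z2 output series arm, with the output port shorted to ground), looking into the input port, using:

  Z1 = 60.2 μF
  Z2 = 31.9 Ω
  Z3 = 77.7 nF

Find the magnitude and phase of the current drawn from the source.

Step 1 — Angular frequency: ω = 2π·f = 2π·620 = 3896 rad/s.
Step 2 — Component impedances:
  Z1: Z = 1/(jωC) = -j/(ω·C) = 0 - j4.264 Ω
  Z2: Z = R = 31.9 Ω
  Z3: Z = 1/(jωC) = -j/(ω·C) = 0 - j3304 Ω
Step 3 — With the output port shorted to ground, the output series arm Z2 runs from the junction to ground; the shunt arm Z3 also runs from the junction to ground. They appear in parallel: Z3 || Z2 = 31.9 - j0.308 Ω.
Step 4 — Series with input arm Z1: Z_in = Z1 + (Z3 || Z2) = 31.9 - j4.572 Ω = 32.22∠-8.2° Ω.
Step 5 — Source phasor: V = 108∠23.7° V = 98.89 + j43.41 V.
Step 6 — Ohm's law: I = V / Z_total = (98.89 + j43.41) / (31.9 - j4.572) = 2.847 + j1.769 A.
Step 7 — Convert to polar: |I| = 3.352 A, ∠I = 31.9°.

I = 3.352∠31.9° A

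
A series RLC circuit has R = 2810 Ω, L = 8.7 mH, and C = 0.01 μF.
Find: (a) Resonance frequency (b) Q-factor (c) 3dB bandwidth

Step 1 — Resonance condition Im(Z)=0 gives ω₀ = 1/√(LC).
Step 2 — ω₀ = 1/√(0.0087·1e-08) = 1.072e+05 rad/s.
Step 3 — f₀ = ω₀/(2π) = 1.706e+04 Hz.
Step 4 — Series Q: Q = ω₀L/R = 1.072e+05·0.0087/2810 = 0.3319.
Step 5 — 3dB bandwidth: Δω = ω₀/Q = 3.23e+05 rad/s; BW = Δω/(2π) = 5.141e+04 Hz.

(a) f₀ = 1.706e+04 Hz  (b) Q = 0.3319  (c) BW = 5.141e+04 Hz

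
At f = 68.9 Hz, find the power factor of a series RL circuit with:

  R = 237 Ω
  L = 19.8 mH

Step 1 — Angular frequency: ω = 2π·f = 2π·68.9 = 432.9 rad/s.
Step 2 — Component impedances:
  R: Z = R = 237 Ω
  L: Z = jωL = j·432.9·0.0198 = 0 + j8.572 Ω
Step 3 — Series combination: Z_total = R + L = 237 + j8.572 Ω = 237.2∠2.1° Ω.
Step 4 — Power factor: PF = cos(φ) = Re(Z)/|Z| = 237/237.155 = 0.9993.
Step 5 — Type: Im(Z) = 8.572 ⇒ lagging (phase φ = 2.1°).

PF = 0.9993 (lagging, φ = 2.1°)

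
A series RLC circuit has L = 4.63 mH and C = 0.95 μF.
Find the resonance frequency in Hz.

Step 1 — Resonance condition Im(Z)=0 gives ω₀ = 1/√(LC).
Step 2 — ω₀ = 1/√(0.00463·9.5e-07) = 1.508e+04 rad/s.
Step 3 — f₀ = ω₀/(2π) = 2400 Hz.

f₀ = 2400 Hz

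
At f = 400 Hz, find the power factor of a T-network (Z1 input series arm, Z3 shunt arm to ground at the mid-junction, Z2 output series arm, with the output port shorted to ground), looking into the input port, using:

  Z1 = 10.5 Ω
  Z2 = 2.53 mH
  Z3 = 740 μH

Step 1 — Angular frequency: ω = 2π·f = 2π·400 = 2513 rad/s.
Step 2 — Component impedances:
  Z1: Z = R = 10.5 Ω
  Z2: Z = jωL = j·2513·0.00253 = 0 + j6.359 Ω
  Z3: Z = jωL = j·2513·0.00074 = 0 + j1.86 Ω
Step 3 — With the output port shorted to ground, the output series arm Z2 runs from the junction to ground; the shunt arm Z3 also runs from the junction to ground. They appear in parallel: Z3 || Z2 = 0 + j1.439 Ω.
Step 4 — Series with input arm Z1: Z_in = Z1 + (Z3 || Z2) = 10.5 + j1.439 Ω = 10.6∠7.8° Ω.
Step 5 — Power factor: PF = cos(φ) = Re(Z)/|Z| = 10.5/10.5981 = 0.9907.
Step 6 — Type: Im(Z) = 1.439 ⇒ lagging (phase φ = 7.8°).

PF = 0.9907 (lagging, φ = 7.8°)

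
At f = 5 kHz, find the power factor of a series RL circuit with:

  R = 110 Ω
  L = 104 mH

Step 1 — Angular frequency: ω = 2π·f = 2π·5000 = 3.142e+04 rad/s.
Step 2 — Component impedances:
  R: Z = R = 110 Ω
  L: Z = jωL = j·3.142e+04·0.104 = 0 + j3267 Ω
Step 3 — Series combination: Z_total = R + L = 110 + j3267 Ω = 3269∠88.1° Ω.
Step 4 — Power factor: PF = cos(φ) = Re(Z)/|Z| = 110/3269 = 0.03365.
Step 5 — Type: Im(Z) = 3267 ⇒ lagging (phase φ = 88.1°).

PF = 0.03365 (lagging, φ = 88.1°)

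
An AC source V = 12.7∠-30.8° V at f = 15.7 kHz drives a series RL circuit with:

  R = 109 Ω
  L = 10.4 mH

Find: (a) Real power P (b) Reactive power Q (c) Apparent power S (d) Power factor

Step 1 — Angular frequency: ω = 2π·f = 2π·1.57e+04 = 9.865e+04 rad/s.
Step 2 — Component impedances:
  R: Z = R = 109 Ω
  L: Z = jωL = j·9.865e+04·0.0104 = 0 + j1026 Ω
Step 3 — Series combination: Z_total = R + L = 109 + j1026 Ω = 1032∠83.9° Ω.
Step 4 — Source phasor: V = 12.7∠-30.8° V = 10.91 - j6.503 V.
Step 5 — Current: I = V / Z = -0.005151 - j0.01118 A = 0.01231∠-114.7° A.
Step 6 — Complex power: S = V·I* = 0.01652 + j0.1555 VA.
Step 7 — Real power: P = Re(S) = 0.01652 W.
Step 8 — Reactive power: Q = Im(S) = 0.1555 VAR.
Step 9 — Apparent power: |S| = 0.1563 VA.
Step 10 — Power factor: PF = P/|S| = 0.1057 (lagging).

(a) P = 0.01652 W  (b) Q = 0.1555 VAR  (c) S = 0.1563 VA  (d) PF = 0.1057 (lagging)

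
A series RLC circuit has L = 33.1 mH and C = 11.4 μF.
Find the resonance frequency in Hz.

Step 1 — Resonance condition Im(Z)=0 gives ω₀ = 1/√(LC).
Step 2 — ω₀ = 1/√(0.0331·1.14e-05) = 1628 rad/s.
Step 3 — f₀ = ω₀/(2π) = 259.1 Hz.

f₀ = 259.1 Hz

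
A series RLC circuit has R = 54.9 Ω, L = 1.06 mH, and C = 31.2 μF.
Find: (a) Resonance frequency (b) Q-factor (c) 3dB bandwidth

Step 1 — Resonance: ω₀ = 1/√(LC) = 1/√(0.00106·3.12e-05) = 5499 rad/s.
Step 2 — f₀ = ω₀/(2π) = 875.2 Hz.
Step 3 — Series Q: Q = ω₀L/R = 5499·0.00106/54.9 = 0.1062.
Step 4 — Bandwidth: Δω = ω₀/Q = 5.179e+04 rad/s; BW = Δω/(2π) = 8243 Hz.

(a) f₀ = 875.2 Hz  (b) Q = 0.1062  (c) BW = 8243 Hz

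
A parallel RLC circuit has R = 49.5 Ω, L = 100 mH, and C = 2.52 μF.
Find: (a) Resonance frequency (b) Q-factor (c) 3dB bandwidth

Step 1 — Resonance: ω₀ = 1/√(LC) = 1/√(0.1·2.52e-06) = 1992 rad/s.
Step 2 — f₀ = ω₀/(2π) = 317 Hz.
Step 3 — Parallel Q: Q = R/(ω₀L) = 49.5/(1992·0.1) = 0.2485.
Step 4 — Bandwidth: Δω = ω₀/Q = 8017 rad/s; BW = Δω/(2π) = 1276 Hz.

(a) f₀ = 317 Hz  (b) Q = 0.2485  (c) BW = 1276 Hz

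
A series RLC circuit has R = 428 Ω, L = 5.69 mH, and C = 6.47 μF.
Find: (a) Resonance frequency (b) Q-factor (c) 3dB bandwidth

Step 1 — Resonance: ω₀ = 1/√(LC) = 1/√(0.00569·6.47e-06) = 5212 rad/s.
Step 2 — f₀ = ω₀/(2π) = 829.5 Hz.
Step 3 — Series Q: Q = ω₀L/R = 5212·0.00569/428 = 0.06929.
Step 4 — Bandwidth: Δω = ω₀/Q = 7.522e+04 rad/s; BW = Δω/(2π) = 1.197e+04 Hz.

(a) f₀ = 829.5 Hz  (b) Q = 0.06929  (c) BW = 1.197e+04 Hz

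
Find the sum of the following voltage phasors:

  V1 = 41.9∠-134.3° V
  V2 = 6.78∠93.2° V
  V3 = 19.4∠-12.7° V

Step 1 — Convert each phasor to rectangular form:
  V1 = 41.9·(cos(-134.3°) + j·sin(-134.3°)) = -29.26 - j29.99 V
  V2 = 6.78·(cos(93.2°) + j·sin(93.2°)) = -0.3785 + j6.769 V
  V3 = 19.4·(cos(-12.7°) + j·sin(-12.7°)) = 18.93 - j4.265 V
Step 2 — Sum components: V_total = -10.72 - j27.48 V.
Step 3 — Convert to polar: |V_total| = 29.5 V, ∠V_total = -111.3°.

V_total = 29.5∠-111.3° V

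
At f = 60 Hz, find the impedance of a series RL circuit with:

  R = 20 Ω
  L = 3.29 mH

Step 1 — Angular frequency: ω = 2π·f = 2π·60 = 377 rad/s.
Step 2 — Component impedances:
  R: Z = R = 20 Ω
  L: Z = jωL = j·377·0.00329 = 0 + j1.24 Ω
Step 3 — Series combination: Z_total = R + L = 20 + j1.24 Ω = 20.04∠3.5° Ω.

Z = 20 + j1.24 Ω = 20.04∠3.5° Ω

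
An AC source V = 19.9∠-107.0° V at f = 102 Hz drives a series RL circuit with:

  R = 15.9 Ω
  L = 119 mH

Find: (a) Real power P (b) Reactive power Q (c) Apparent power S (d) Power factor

Step 1 — Angular frequency: ω = 2π·f = 2π·102 = 640.9 rad/s.
Step 2 — Component impedances:
  R: Z = R = 15.9 Ω
  L: Z = jωL = j·640.9·0.119 = 0 + j76.27 Ω
Step 3 — Series combination: Z_total = R + L = 15.9 + j76.27 Ω = 77.91∠78.2° Ω.
Step 4 — Source phasor: V = 19.9∠-107.0° V = -5.818 - j19.03 V.
Step 5 — Current: I = V / Z = -0.2544 + j0.02326 A = 0.2554∠174.8° A.
Step 6 — Complex power: S = V·I* = 1.037 + j4.976 VA.
Step 7 — Real power: P = Re(S) = 1.037 W.
Step 8 — Reactive power: Q = Im(S) = 4.976 VAR.
Step 9 — Apparent power: |S| = 5.083 VA.
Step 10 — Power factor: PF = P/|S| = 0.2041 (lagging).

(a) P = 1.037 W  (b) Q = 4.976 VAR  (c) S = 5.083 VA  (d) PF = 0.2041 (lagging)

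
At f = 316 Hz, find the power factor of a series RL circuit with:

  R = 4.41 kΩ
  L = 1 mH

Step 1 — Angular frequency: ω = 2π·f = 2π·316 = 1985 rad/s.
Step 2 — Component impedances:
  R: Z = R = 4410 Ω
  L: Z = jωL = j·1985·0.001 = 0 + j1.985 Ω
Step 3 — Series combination: Z_total = R + L = 4410 + j1.985 Ω = 4410∠0.0° Ω.
Step 4 — Power factor: PF = cos(φ) = Re(Z)/|Z| = 4410/4410 = 1.
Step 5 — Type: Im(Z) = 1.985 ⇒ lagging (phase φ = 0.0°).

PF = 1 (lagging, φ = 0.0°)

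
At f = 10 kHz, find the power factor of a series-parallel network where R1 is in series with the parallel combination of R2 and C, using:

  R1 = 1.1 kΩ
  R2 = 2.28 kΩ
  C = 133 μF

Step 1 — Angular frequency: ω = 2π·f = 2π·1e+04 = 6.283e+04 rad/s.
Step 2 — Component impedances:
  R1: Z = R = 1100 Ω
  R2: Z = R = 2280 Ω
  C: Z = 1/(jωC) = -j/(ω·C) = 0 - j0.1197 Ω
Step 3 — Parallel branch: R2 || C = 1/(1/R2 + 1/C) = 6.281e-06 - j0.1197 Ω.
Step 4 — Series with R1: Z_total = R1 + (R2 || C) = 1100 - j0.1197 Ω = 1100∠-0.0° Ω.
Step 5 — Power factor: PF = cos(φ) = Re(Z)/|Z| = 1100/1100 = 1.
Step 6 — Type: Im(Z) = -0.1197 ⇒ leading (phase φ = -0.0°).

PF = 1 (leading, φ = -0.0°)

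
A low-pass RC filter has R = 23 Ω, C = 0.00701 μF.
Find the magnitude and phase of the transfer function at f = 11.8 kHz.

Step 1 — Angular frequency: ω = 2π·1.18e+04 = 7.414e+04 rad/s.
Step 2 — Transfer function: H(jω) = 1/(1 + jωRC).
Step 3 — Denominator: 1 + jωRC = 1 + j·7.414e+04·23·7.01e-09 = 1 + j0.01195.
Step 4 — H = 0.9999 - j0.01195.
Step 5 — Magnitude: |H| = 0.9999 (-0.0 dB); phase: φ = -0.7°.

|H| = 0.9999 (-0.0 dB), φ = -0.7°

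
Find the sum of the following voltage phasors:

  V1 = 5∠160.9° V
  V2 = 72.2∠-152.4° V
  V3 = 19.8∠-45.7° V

Step 1 — Convert each phasor to rectangular form:
  V1 = 5·(cos(160.9°) + j·sin(160.9°)) = -4.725 + j1.636 V
  V2 = 72.2·(cos(-152.4°) + j·sin(-152.4°)) = -63.98 - j33.45 V
  V3 = 19.8·(cos(-45.7°) + j·sin(-45.7°)) = 13.83 - j14.17 V
Step 2 — Sum components: V_total = -54.88 - j45.98 V.
Step 3 — Convert to polar: |V_total| = 71.6 V, ∠V_total = -140.0°.

V_total = 71.6∠-140.0° V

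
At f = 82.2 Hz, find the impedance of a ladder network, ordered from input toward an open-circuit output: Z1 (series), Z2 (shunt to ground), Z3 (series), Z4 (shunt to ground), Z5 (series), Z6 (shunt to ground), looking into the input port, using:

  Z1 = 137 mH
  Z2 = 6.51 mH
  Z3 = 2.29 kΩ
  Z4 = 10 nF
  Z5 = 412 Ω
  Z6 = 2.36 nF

Step 1 — Angular frequency: ω = 2π·f = 2π·82.2 = 516.5 rad/s.
Step 2 — Component impedances:
  Z1: Z = jωL = j·516.5·0.137 = 0 + j70.76 Ω
  Z2: Z = jωL = j·516.5·0.00651 = 0 + j3.362 Ω
  Z3: Z = R = 2290 Ω
  Z4: Z = 1/(jωC) = -j/(ω·C) = 0 - j1.936e+05 Ω
  Z5: Z = R = 412 Ω
  Z6: Z = 1/(jωC) = -j/(ω·C) = 0 - j8.204e+05 Ω
Step 3 — Ladder network (open output): work backward from the far end, alternating series and parallel combinations. Z_in = 1.062e-06 + j74.12 Ω = 74.12∠90.0° Ω.

Z = 1.062e-06 + j74.12 Ω = 74.12∠90.0° Ω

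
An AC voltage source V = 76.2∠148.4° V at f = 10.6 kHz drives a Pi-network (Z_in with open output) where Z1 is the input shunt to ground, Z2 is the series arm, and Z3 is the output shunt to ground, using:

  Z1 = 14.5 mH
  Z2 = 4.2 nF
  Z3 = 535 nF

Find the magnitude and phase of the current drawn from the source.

Step 1 — Angular frequency: ω = 2π·f = 2π·1.06e+04 = 6.66e+04 rad/s.
Step 2 — Component impedances:
  Z1: Z = jωL = j·6.66e+04·0.0145 = 0 + j965.7 Ω
  Z2: Z = 1/(jωC) = -j/(ω·C) = 0 - j3575 Ω
  Z3: Z = 1/(jωC) = -j/(ω·C) = 0 - j28.06 Ω
Step 3 — With open output, the series arm Z2 and the output shunt Z3 appear in series to ground: Z2 + Z3 = 0 - j3603 Ω.
Step 4 — Parallel with input shunt Z1: Z_in = Z1 || (Z2 + Z3) = 0 + j1319 Ω = 1319∠90.0° Ω.
Step 5 — Source phasor: V = 76.2∠148.4° V = -64.9 + j39.93 V.
Step 6 — Ohm's law: I = V / Z_total = (-64.9 + j39.93) / (0 + j1319) = 0.03026 + j0.04919 A.
Step 7 — Convert to polar: |I| = 0.05776 A, ∠I = 58.4°.

I = 0.05776∠58.4° A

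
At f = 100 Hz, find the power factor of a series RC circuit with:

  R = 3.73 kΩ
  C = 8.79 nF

Step 1 — Angular frequency: ω = 2π·f = 2π·100 = 628.3 rad/s.
Step 2 — Component impedances:
  R: Z = R = 3730 Ω
  C: Z = 1/(jωC) = -j/(ω·C) = 0 - j1.811e+05 Ω
Step 3 — Series combination: Z_total = R + C = 3730 - j1.811e+05 Ω = 1.811e+05∠-88.8° Ω.
Step 4 — Power factor: PF = cos(φ) = Re(Z)/|Z| = 3730/1.811e+05 = 0.0206.
Step 5 — Type: Im(Z) = -1.811e+05 ⇒ leading (phase φ = -88.8°).

PF = 0.0206 (leading, φ = -88.8°)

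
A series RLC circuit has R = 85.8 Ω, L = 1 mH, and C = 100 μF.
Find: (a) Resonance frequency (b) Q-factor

Step 1 — Resonance condition Im(Z)=0 gives ω₀ = 1/√(LC).
Step 2 — ω₀ = 1/√(0.001·0.0001) = 3162 rad/s.
Step 3 — f₀ = ω₀/(2π) = 503.3 Hz.
Step 4 — Series Q: Q = ω₀L/R = 3162·0.001/85.8 = 0.03686.

(a) f₀ = 503.3 Hz  (b) Q = 0.03686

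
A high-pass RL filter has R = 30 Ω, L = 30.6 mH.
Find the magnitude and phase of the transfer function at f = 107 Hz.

Step 1 — Angular frequency: ω = 2π·107 = 672.3 rad/s.
Step 2 — Transfer function: H(jω) = jωL/(R + jωL).
Step 3 — Numerator jωL = j·20.57; denominator R + jωL = 30 + j20.57.
Step 4 — H = 0.3198 + j0.4664.
Step 5 — Magnitude: |H| = 0.5655 (-5.0 dB); phase: φ = 55.6°.

|H| = 0.5655 (-5.0 dB), φ = 55.6°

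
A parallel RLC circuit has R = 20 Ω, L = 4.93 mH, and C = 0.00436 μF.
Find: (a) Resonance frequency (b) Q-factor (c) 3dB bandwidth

Step 1 — Resonance: ω₀ = 1/√(LC) = 1/√(0.00493·4.36e-09) = 2.157e+05 rad/s.
Step 2 — f₀ = ω₀/(2π) = 3.433e+04 Hz.
Step 3 — Parallel Q: Q = R/(ω₀L) = 20/(2.157e+05·0.00493) = 0.01881.
Step 4 — Bandwidth: Δω = ω₀/Q = 1.147e+07 rad/s; BW = Δω/(2π) = 1.825e+06 Hz.

(a) f₀ = 3.433e+04 Hz  (b) Q = 0.01881  (c) BW = 1.825e+06 Hz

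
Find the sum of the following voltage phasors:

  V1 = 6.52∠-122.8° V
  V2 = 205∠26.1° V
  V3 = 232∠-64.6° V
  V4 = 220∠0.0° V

Step 1 — Convert each phasor to rectangular form:
  V1 = 6.52·(cos(-122.8°) + j·sin(-122.8°)) = -3.532 - j5.48 V
  V2 = 205·(cos(26.1°) + j·sin(26.1°)) = 184.1 + j90.19 V
  V3 = 232·(cos(-64.6°) + j·sin(-64.6°)) = 99.51 - j209.6 V
  V4 = 220·(cos(0.0°) + j·sin(0.0°)) = 220 V
Step 2 — Sum components: V_total = 500.1 - j124.9 V.
Step 3 — Convert to polar: |V_total| = 515.4 V, ∠V_total = -14.0°.

V_total = 515.4∠-14.0° V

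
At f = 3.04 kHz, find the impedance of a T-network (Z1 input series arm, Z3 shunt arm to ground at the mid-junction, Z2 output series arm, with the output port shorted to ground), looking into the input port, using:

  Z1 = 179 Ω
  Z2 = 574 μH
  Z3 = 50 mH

Step 1 — Angular frequency: ω = 2π·f = 2π·3040 = 1.91e+04 rad/s.
Step 2 — Component impedances:
  Z1: Z = R = 179 Ω
  Z2: Z = jωL = j·1.91e+04·0.000574 = 0 + j10.96 Ω
  Z3: Z = jωL = j·1.91e+04·0.05 = 0 + j955 Ω
Step 3 — With the output port shorted to ground, the output series arm Z2 runs from the junction to ground; the shunt arm Z3 also runs from the junction to ground. They appear in parallel: Z3 || Z2 = 0 + j10.84 Ω.
Step 4 — Series with input arm Z1: Z_in = Z1 + (Z3 || Z2) = 179 + j10.84 Ω = 179.3∠3.5° Ω.

Z = 179 + j10.84 Ω = 179.3∠3.5° Ω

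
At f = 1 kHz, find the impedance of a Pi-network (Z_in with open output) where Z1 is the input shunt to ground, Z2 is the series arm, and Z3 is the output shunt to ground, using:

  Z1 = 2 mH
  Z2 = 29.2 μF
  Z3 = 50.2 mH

Step 1 — Angular frequency: ω = 2π·f = 2π·1000 = 6283 rad/s.
Step 2 — Component impedances:
  Z1: Z = jωL = j·6283·0.002 = 0 + j12.57 Ω
  Z2: Z = 1/(jωC) = -j/(ω·C) = 0 - j5.451 Ω
  Z3: Z = jωL = j·6283·0.0502 = 0 + j315.4 Ω
Step 3 — With open output, the series arm Z2 and the output shunt Z3 appear in series to ground: Z2 + Z3 = 0 + j310 Ω.
Step 4 — Parallel with input shunt Z1: Z_in = Z1 || (Z2 + Z3) = 0 + j12.08 Ω = 12.08∠90.0° Ω.

Z = 0 + j12.08 Ω = 12.08∠90.0° Ω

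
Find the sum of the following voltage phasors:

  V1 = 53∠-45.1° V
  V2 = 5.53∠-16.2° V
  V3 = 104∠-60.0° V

Step 1 — Convert each phasor to rectangular form:
  V1 = 53·(cos(-45.1°) + j·sin(-45.1°)) = 37.41 - j37.54 V
  V2 = 5.53·(cos(-16.2°) + j·sin(-16.2°)) = 5.31 - j1.543 V
  V3 = 104·(cos(-60.0°) + j·sin(-60.0°)) = 52 - j90.07 V
Step 2 — Sum components: V_total = 94.72 - j129.2 V.
Step 3 — Convert to polar: |V_total| = 160.2 V, ∠V_total = -53.7°.

V_total = 160.2∠-53.7° V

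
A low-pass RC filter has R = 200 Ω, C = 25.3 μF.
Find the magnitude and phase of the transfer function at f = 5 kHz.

Step 1 — Angular frequency: ω = 2π·5000 = 3.142e+04 rad/s.
Step 2 — Transfer function: H(jω) = 1/(1 + jωRC).
Step 3 — Denominator: 1 + jωRC = 1 + j·3.142e+04·200·2.53e-05 = 1 + j159.
Step 4 — H = 3.957e-05 - j0.00629.
Step 5 — Magnitude: |H| = 0.006291 (-44.0 dB); phase: φ = -89.6°.

|H| = 0.006291 (-44.0 dB), φ = -89.6°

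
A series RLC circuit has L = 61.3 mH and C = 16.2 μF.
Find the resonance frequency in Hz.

Step 1 — Resonance condition Im(Z)=0 gives ω₀ = 1/√(LC).
Step 2 — ω₀ = 1/√(0.0613·1.62e-05) = 1003 rad/s.
Step 3 — f₀ = ω₀/(2π) = 159.7 Hz.

f₀ = 159.7 Hz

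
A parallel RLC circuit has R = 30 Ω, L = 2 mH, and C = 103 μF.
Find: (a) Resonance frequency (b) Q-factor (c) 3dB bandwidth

Step 1 — Resonance: ω₀ = 1/√(LC) = 1/√(0.002·0.000103) = 2203 rad/s.
Step 2 — f₀ = ω₀/(2π) = 350.7 Hz.
Step 3 — Parallel Q: Q = R/(ω₀L) = 30/(2203·0.002) = 6.808.
Step 4 — Bandwidth: Δω = ω₀/Q = 323.6 rad/s; BW = Δω/(2π) = 51.51 Hz.

(a) f₀ = 350.7 Hz  (b) Q = 6.808  (c) BW = 51.51 Hz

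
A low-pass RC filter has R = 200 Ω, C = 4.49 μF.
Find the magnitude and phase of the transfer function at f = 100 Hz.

Step 1 — Angular frequency: ω = 2π·100 = 628.3 rad/s.
Step 2 — Transfer function: H(jω) = 1/(1 + jωRC).
Step 3 — Denominator: 1 + jωRC = 1 + j·628.3·200·4.49e-06 = 1 + j0.5642.
Step 4 — H = 0.7585 - j0.428.
Step 5 — Magnitude: |H| = 0.8709 (-1.2 dB); phase: φ = -29.4°.

|H| = 0.8709 (-1.2 dB), φ = -29.4°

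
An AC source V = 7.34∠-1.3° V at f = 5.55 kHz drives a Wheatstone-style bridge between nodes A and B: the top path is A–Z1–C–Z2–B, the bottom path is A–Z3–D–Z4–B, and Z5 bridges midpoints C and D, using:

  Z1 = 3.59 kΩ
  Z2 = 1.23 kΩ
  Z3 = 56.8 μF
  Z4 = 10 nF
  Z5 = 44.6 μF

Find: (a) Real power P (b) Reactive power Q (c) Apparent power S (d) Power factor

Step 1 — Angular frequency: ω = 2π·f = 2π·5550 = 3.487e+04 rad/s.
Step 2 — Component impedances:
  Z1: Z = R = 3590 Ω
  Z2: Z = R = 1230 Ω
  Z3: Z = 1/(jωC) = -j/(ω·C) = 0 - j0.5049 Ω
  Z4: Z = 1/(jωC) = -j/(ω·C) = 0 - j2868 Ω
  Z5: Z = 1/(jωC) = -j/(ω·C) = 0 - j0.643 Ω
Step 3 — Bridge requires nodal analysis (the Z5 bridge couples midpoints C and D, so the two paths cannot be reduced to a simple series/parallel combination). Setting node B to ground and injecting 1 A at node A, the 3-node admittance system at A, C, D solves to V_A = Z_AB = 1038 - j446.5 Ω = 1130∠-23.3° Ω.
Step 4 — Source phasor: V = 7.34∠-1.3° V = 7.338 - j0.1665 V.
Step 5 — Current: I = V / Z = 0.006022 + j0.002429 A = 0.006493∠22.0° A.
Step 6 — Complex power: S = V·I* = 0.04379 - j0.01882 VA.
Step 7 — Real power: P = Re(S) = 0.04379 W.
Step 8 — Reactive power: Q = Im(S) = -0.01882 VAR.
Step 9 — Apparent power: |S| = 0.04766 VA.
Step 10 — Power factor: PF = P/|S| = 0.9187 (leading).

(a) P = 0.04379 W  (b) Q = -0.01882 VAR  (c) S = 0.04766 VA  (d) PF = 0.9187 (leading)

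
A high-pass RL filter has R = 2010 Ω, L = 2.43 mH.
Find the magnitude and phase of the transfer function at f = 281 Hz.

Step 1 — Angular frequency: ω = 2π·281 = 1766 rad/s.
Step 2 — Transfer function: H(jω) = jωL/(R + jωL).
Step 3 — Numerator jωL = j·4.29; denominator R + jωL = 2010 + j4.29.
Step 4 — H = 4.556e-06 + j0.002134.
Step 5 — Magnitude: |H| = 0.002134 (-53.4 dB); phase: φ = 89.9°.

|H| = 0.002134 (-53.4 dB), φ = 89.9°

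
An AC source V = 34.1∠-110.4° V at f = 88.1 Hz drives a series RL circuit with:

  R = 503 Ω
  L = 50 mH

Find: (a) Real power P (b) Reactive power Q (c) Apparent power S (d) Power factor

Step 1 — Angular frequency: ω = 2π·f = 2π·88.1 = 553.5 rad/s.
Step 2 — Component impedances:
  R: Z = R = 503 Ω
  L: Z = jωL = j·553.5·0.05 = 0 + j27.68 Ω
Step 3 — Series combination: Z_total = R + L = 503 + j27.68 Ω = 503.8∠3.1° Ω.
Step 4 — Source phasor: V = 34.1∠-110.4° V = -11.89 - j31.96 V.
Step 5 — Current: I = V / Z = -0.02705 - j0.06205 A = 0.06769∠-113.5° A.
Step 6 — Complex power: S = V·I* = 2.305 + j0.1268 VA.
Step 7 — Real power: P = Re(S) = 2.305 W.
Step 8 — Reactive power: Q = Im(S) = 0.1268 VAR.
Step 9 — Apparent power: |S| = 2.308 VA.
Step 10 — Power factor: PF = P/|S| = 0.9985 (lagging).

(a) P = 2.305 W  (b) Q = 0.1268 VAR  (c) S = 2.308 VA  (d) PF = 0.9985 (lagging)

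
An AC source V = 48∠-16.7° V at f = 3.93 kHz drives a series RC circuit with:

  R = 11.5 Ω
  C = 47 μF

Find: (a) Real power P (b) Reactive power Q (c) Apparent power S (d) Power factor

Step 1 — Angular frequency: ω = 2π·f = 2π·3930 = 2.469e+04 rad/s.
Step 2 — Component impedances:
  R: Z = R = 11.5 Ω
  C: Z = 1/(jωC) = -j/(ω·C) = 0 - j0.8616 Ω
Step 3 — Series combination: Z_total = R + C = 11.5 - j0.8616 Ω = 11.53∠-4.3° Ω.
Step 4 — Source phasor: V = 48∠-16.7° V = 45.98 - j13.79 V.
Step 5 — Current: I = V / Z = 4.065 - j0.8949 A = 4.162∠-12.4° A.
Step 6 — Complex power: S = V·I* = 199.2 - j14.93 VA.
Step 7 — Real power: P = Re(S) = 199.2 W.
Step 8 — Reactive power: Q = Im(S) = -14.93 VAR.
Step 9 — Apparent power: |S| = 199.8 VA.
Step 10 — Power factor: PF = P/|S| = 0.9972 (leading).

(a) P = 199.2 W  (b) Q = -14.93 VAR  (c) S = 199.8 VA  (d) PF = 0.9972 (leading)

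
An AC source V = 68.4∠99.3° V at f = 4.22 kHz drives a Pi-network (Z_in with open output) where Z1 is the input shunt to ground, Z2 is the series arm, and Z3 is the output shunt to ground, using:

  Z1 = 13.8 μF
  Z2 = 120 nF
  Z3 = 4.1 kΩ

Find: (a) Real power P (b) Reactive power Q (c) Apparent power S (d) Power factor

Step 1 — Angular frequency: ω = 2π·f = 2π·4220 = 2.652e+04 rad/s.
Step 2 — Component impedances:
  Z1: Z = 1/(jωC) = -j/(ω·C) = 0 - j2.733 Ω
  Z2: Z = 1/(jωC) = -j/(ω·C) = 0 - j314.3 Ω
  Z3: Z = R = 4100 Ω
Step 3 — With open output, the series arm Z2 and the output shunt Z3 appear in series to ground: Z2 + Z3 = 4100 - j314.3 Ω.
Step 4 — Parallel with input shunt Z1: Z_in = Z1 || (Z2 + Z3) = 0.001811 - j2.733 Ω = 2.733∠-90.0° Ω.
Step 5 — Source phasor: V = 68.4∠99.3° V = -11.05 + j67.5 V.
Step 6 — Current: I = V / Z = -24.7 - j4.028 A = 25.03∠-170.7° A.
Step 7 — Complex power: S = V·I* = 1.134 - j1712 VA.
Step 8 — Real power: P = Re(S) = 1.134 W.
Step 9 — Reactive power: Q = Im(S) = -1712 VAR.
Step 10 — Apparent power: |S| = 1712 VA.
Step 11 — Power factor: PF = P/|S| = 0.0006626 (leading).

(a) P = 1.134 W  (b) Q = -1712 VAR  (c) S = 1712 VA  (d) PF = 0.0006626 (leading)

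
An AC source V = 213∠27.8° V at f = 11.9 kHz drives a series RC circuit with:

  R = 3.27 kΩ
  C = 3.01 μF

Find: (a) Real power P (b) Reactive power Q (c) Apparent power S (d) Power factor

Step 1 — Angular frequency: ω = 2π·f = 2π·1.19e+04 = 7.477e+04 rad/s.
Step 2 — Component impedances:
  R: Z = R = 3270 Ω
  C: Z = 1/(jωC) = -j/(ω·C) = 0 - j4.443 Ω
Step 3 — Series combination: Z_total = R + C = 3270 - j4.443 Ω = 3270∠-0.1° Ω.
Step 4 — Source phasor: V = 213∠27.8° V = 188.4 + j99.34 V.
Step 5 — Current: I = V / Z = 0.05758 + j0.03046 A = 0.06514∠27.9° A.
Step 6 — Complex power: S = V·I* = 13.87 - j0.01885 VA.
Step 7 — Real power: P = Re(S) = 13.87 W.
Step 8 — Reactive power: Q = Im(S) = -0.01885 VAR.
Step 9 — Apparent power: |S| = 13.87 VA.
Step 10 — Power factor: PF = P/|S| = 1 (leading).

(a) P = 13.87 W  (b) Q = -0.01885 VAR  (c) S = 13.87 VA  (d) PF = 1 (leading)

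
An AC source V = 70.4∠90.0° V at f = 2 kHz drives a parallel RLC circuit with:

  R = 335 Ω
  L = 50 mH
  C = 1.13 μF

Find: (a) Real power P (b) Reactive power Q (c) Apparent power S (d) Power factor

Step 1 — Angular frequency: ω = 2π·f = 2π·2000 = 1.257e+04 rad/s.
Step 2 — Component impedances:
  R: Z = R = 335 Ω
  L: Z = jωL = j·1.257e+04·0.05 = 0 + j628.3 Ω
  C: Z = 1/(jωC) = -j/(ω·C) = 0 - j70.42 Ω
Step 3 — Parallel combination: 1/Z_total = 1/R + 1/L + 1/C; Z_total = 17.78 - j75.1 Ω = 77.18∠-76.7° Ω.
Step 4 — Source phasor: V = 70.4∠90.0° V = 0 + j70.4 V.
Step 5 — Current: I = V / Z = -0.8876 + j0.2101 A = 0.9122∠166.7° A.
Step 6 — Complex power: S = V·I* = 14.79 - j62.49 VA.
Step 7 — Real power: P = Re(S) = 14.79 W.
Step 8 — Reactive power: Q = Im(S) = -62.49 VAR.
Step 9 — Apparent power: |S| = 64.22 VA.
Step 10 — Power factor: PF = P/|S| = 0.2304 (leading).

(a) P = 14.79 W  (b) Q = -62.49 VAR  (c) S = 64.22 VA  (d) PF = 0.2304 (leading)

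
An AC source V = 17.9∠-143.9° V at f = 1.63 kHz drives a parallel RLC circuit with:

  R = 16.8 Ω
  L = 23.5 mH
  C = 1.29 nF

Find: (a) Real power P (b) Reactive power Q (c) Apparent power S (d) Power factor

Step 1 — Angular frequency: ω = 2π·f = 2π·1630 = 1.024e+04 rad/s.
Step 2 — Component impedances:
  R: Z = R = 16.8 Ω
  L: Z = jωL = j·1.024e+04·0.0235 = 0 + j240.7 Ω
  C: Z = 1/(jωC) = -j/(ω·C) = 0 - j7.569e+04 Ω
Step 3 — Parallel combination: 1/Z_total = 1/R + 1/L + 1/C; Z_total = 16.72 + j1.163 Ω = 16.76∠4.0° Ω.
Step 4 — Source phasor: V = 17.9∠-143.9° V = -14.46 - j10.55 V.
Step 5 — Current: I = V / Z = -0.9046 - j0.5679 A = 1.068∠-147.9° A.
Step 6 — Complex power: S = V·I* = 19.07 + j1.327 VA.
Step 7 — Real power: P = Re(S) = 19.07 W.
Step 8 — Reactive power: Q = Im(S) = 1.327 VAR.
Step 9 — Apparent power: |S| = 19.12 VA.
Step 10 — Power factor: PF = P/|S| = 0.9976 (lagging).

(a) P = 19.07 W  (b) Q = 1.327 VAR  (c) S = 19.12 VA  (d) PF = 0.9976 (lagging)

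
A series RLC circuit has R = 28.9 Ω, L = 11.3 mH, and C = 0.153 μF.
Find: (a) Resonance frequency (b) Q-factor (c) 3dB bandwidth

Step 1 — Resonance condition Im(Z)=0 gives ω₀ = 1/√(LC).
Step 2 — ω₀ = 1/√(0.0113·1.53e-07) = 2.405e+04 rad/s.
Step 3 — f₀ = ω₀/(2π) = 3828 Hz.
Step 4 — Series Q: Q = ω₀L/R = 2.405e+04·0.0113/28.9 = 9.404.
Step 5 — 3dB bandwidth: Δω = ω₀/Q = 2558 rad/s; BW = Δω/(2π) = 407 Hz.

(a) f₀ = 3828 Hz  (b) Q = 9.404  (c) BW = 407 Hz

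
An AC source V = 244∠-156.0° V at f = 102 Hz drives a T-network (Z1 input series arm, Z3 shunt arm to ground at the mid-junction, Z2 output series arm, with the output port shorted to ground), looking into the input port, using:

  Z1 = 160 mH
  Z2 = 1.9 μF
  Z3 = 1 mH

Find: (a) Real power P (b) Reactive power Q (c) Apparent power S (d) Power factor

Step 1 — Angular frequency: ω = 2π·f = 2π·102 = 640.9 rad/s.
Step 2 — Component impedances:
  Z1: Z = jωL = j·640.9·0.16 = 0 + j102.5 Ω
  Z2: Z = 1/(jωC) = -j/(ω·C) = 0 - j821.2 Ω
  Z3: Z = jωL = j·640.9·0.001 = 0 + j0.6409 Ω
Step 3 — With the output port shorted to ground, the output series arm Z2 runs from the junction to ground; the shunt arm Z3 also runs from the junction to ground. They appear in parallel: Z3 || Z2 = 0 + j0.6414 Ω.
Step 4 — Series with input arm Z1: Z_in = Z1 + (Z3 || Z2) = 0 + j103.2 Ω = 103.2∠90.0° Ω.
Step 5 — Source phasor: V = 244∠-156.0° V = -222.9 - j99.24 V.
Step 6 — Current: I = V / Z = -0.9618 + j2.16 A = 2.365∠114.0° A.
Step 7 — Complex power: S = V·I* = 0 + j577 VA.
Step 8 — Real power: P = Re(S) = 0 W.
Step 9 — Reactive power: Q = Im(S) = 577 VAR.
Step 10 — Apparent power: |S| = 577 VA.
Step 11 — Power factor: PF = P/|S| = 0 (lagging).

(a) P = 0 W  (b) Q = 577 VAR  (c) S = 577 VA  (d) PF = 0 (lagging)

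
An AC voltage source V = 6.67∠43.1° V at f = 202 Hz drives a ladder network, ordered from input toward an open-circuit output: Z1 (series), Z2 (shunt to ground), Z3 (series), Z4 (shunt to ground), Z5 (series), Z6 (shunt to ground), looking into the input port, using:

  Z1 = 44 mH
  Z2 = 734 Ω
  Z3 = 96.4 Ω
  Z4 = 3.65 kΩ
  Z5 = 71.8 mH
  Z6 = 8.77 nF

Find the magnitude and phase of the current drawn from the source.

Step 1 — Angular frequency: ω = 2π·f = 2π·202 = 1269 rad/s.
Step 2 — Component impedances:
  Z1: Z = jωL = j·1269·0.044 = 0 + j55.84 Ω
  Z2: Z = R = 734 Ω
  Z3: Z = R = 96.4 Ω
  Z4: Z = R = 3650 Ω
  Z5: Z = jωL = j·1269·0.0718 = 0 + j91.13 Ω
  Z6: Z = 1/(jωC) = -j/(ω·C) = 0 - j8.984e+04 Ω
Step 3 — Ladder network (open output): work backward from the far end, alternating series and parallel combinations. Z_in = 613.7 + j51.86 Ω = 615.9∠4.8° Ω.
Step 4 — Source phasor: V = 6.67∠43.1° V = 4.87 + j4.557 V.
Step 5 — Ohm's law: I = V / Z_total = (4.87 + j4.557) / (613.7 + j51.86) = 0.008502 + j0.006707 A.
Step 6 — Convert to polar: |I| = 0.01083 A, ∠I = 38.3°.

I = 0.01083∠38.3° A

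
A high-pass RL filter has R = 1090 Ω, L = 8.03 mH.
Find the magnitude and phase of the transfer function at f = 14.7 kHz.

Step 1 — Angular frequency: ω = 2π·1.47e+04 = 9.236e+04 rad/s.
Step 2 — Transfer function: H(jω) = jωL/(R + jωL).
Step 3 — Numerator jωL = j·741.7; denominator R + jωL = 1090 + j741.7.
Step 4 — H = 0.3165 + j0.4651.
Step 5 — Magnitude: |H| = 0.5626 (-5.0 dB); phase: φ = 55.8°.

|H| = 0.5626 (-5.0 dB), φ = 55.8°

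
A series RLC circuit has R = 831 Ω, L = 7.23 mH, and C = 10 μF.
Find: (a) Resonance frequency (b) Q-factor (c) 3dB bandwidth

Step 1 — Resonance: ω₀ = 1/√(LC) = 1/√(0.00723·1e-05) = 3719 rad/s.
Step 2 — f₀ = ω₀/(2π) = 591.9 Hz.
Step 3 — Series Q: Q = ω₀L/R = 3719·0.00723/831 = 0.03236.
Step 4 — Bandwidth: Δω = ω₀/Q = 1.149e+05 rad/s; BW = Δω/(2π) = 1.829e+04 Hz.

(a) f₀ = 591.9 Hz  (b) Q = 0.03236  (c) BW = 1.829e+04 Hz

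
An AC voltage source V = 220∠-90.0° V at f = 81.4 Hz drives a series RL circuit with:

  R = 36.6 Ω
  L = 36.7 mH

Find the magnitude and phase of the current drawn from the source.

Step 1 — Angular frequency: ω = 2π·f = 2π·81.4 = 511.5 rad/s.
Step 2 — Component impedances:
  R: Z = R = 36.6 Ω
  L: Z = jωL = j·511.5·0.0367 = 0 + j18.77 Ω
Step 3 — Series combination: Z_total = R + L = 36.6 + j18.77 Ω = 41.13∠27.2° Ω.
Step 4 — Source phasor: V = 220∠-90.0° V = 0 - j220 V.
Step 5 — Ohm's law: I = V / Z_total = (0 - j220) / (36.6 + j18.77) = -2.441 - j4.759 A.
Step 6 — Convert to polar: |I| = 5.349 A, ∠I = -117.2°.

I = 5.349∠-117.2° A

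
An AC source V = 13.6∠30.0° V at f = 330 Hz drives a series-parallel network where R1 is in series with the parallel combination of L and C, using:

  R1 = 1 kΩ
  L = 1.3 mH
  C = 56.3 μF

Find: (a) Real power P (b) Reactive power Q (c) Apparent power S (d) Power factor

Step 1 — Angular frequency: ω = 2π·f = 2π·330 = 2073 rad/s.
Step 2 — Component impedances:
  R1: Z = R = 1000 Ω
  L: Z = jωL = j·2073·0.0013 = 0 + j2.695 Ω
  C: Z = 1/(jωC) = -j/(ω·C) = 0 - j8.566 Ω
Step 3 — Parallel branch: L || C = 1/(1/L + 1/C) = 0 + j3.933 Ω.
Step 4 — Series with R1: Z_total = R1 + (L || C) = 1000 + j3.933 Ω = 1000∠0.2° Ω.
Step 5 — Source phasor: V = 13.6∠30.0° V = 11.78 + j6.8 V.
Step 6 — Current: I = V / Z = 0.0118 + j0.006754 A = 0.0136∠29.8° A.
Step 7 — Complex power: S = V·I* = 0.185 + j0.0007274 VA.
Step 8 — Real power: P = Re(S) = 0.185 W.
Step 9 — Reactive power: Q = Im(S) = 0.0007274 VAR.
Step 10 — Apparent power: |S| = 0.185 VA.
Step 11 — Power factor: PF = P/|S| = 1 (lagging).

(a) P = 0.185 W  (b) Q = 0.0007274 VAR  (c) S = 0.185 VA  (d) PF = 1 (lagging)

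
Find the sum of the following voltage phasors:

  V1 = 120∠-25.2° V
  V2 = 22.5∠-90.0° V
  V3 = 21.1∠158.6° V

Step 1 — Convert each phasor to rectangular form:
  V1 = 120·(cos(-25.2°) + j·sin(-25.2°)) = 108.6 - j51.09 V
  V2 = 22.5·(cos(-90.0°) + j·sin(-90.0°)) = 0 - j22.5 V
  V3 = 21.1·(cos(158.6°) + j·sin(158.6°)) = -19.65 + j7.699 V
Step 2 — Sum components: V_total = 88.93 - j65.89 V.
Step 3 — Convert to polar: |V_total| = 110.7 V, ∠V_total = -36.5°.

V_total = 110.7∠-36.5° V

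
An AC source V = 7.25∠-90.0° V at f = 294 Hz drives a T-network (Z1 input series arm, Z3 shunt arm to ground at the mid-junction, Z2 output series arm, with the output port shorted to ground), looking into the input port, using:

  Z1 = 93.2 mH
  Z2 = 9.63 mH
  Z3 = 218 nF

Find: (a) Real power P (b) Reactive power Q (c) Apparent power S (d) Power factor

Step 1 — Angular frequency: ω = 2π·f = 2π·294 = 1847 rad/s.
Step 2 — Component impedances:
  Z1: Z = jωL = j·1847·0.0932 = 0 + j172.2 Ω
  Z2: Z = jωL = j·1847·0.00963 = 0 + j17.79 Ω
  Z3: Z = 1/(jωC) = -j/(ω·C) = 0 - j2483 Ω
Step 3 — With the output port shorted to ground, the output series arm Z2 runs from the junction to ground; the shunt arm Z3 also runs from the junction to ground. They appear in parallel: Z3 || Z2 = 0 + j17.92 Ω.
Step 4 — Series with input arm Z1: Z_in = Z1 + (Z3 || Z2) = 0 + j190.1 Ω = 190.1∠90.0° Ω.
Step 5 — Source phasor: V = 7.25∠-90.0° V = 0 - j7.25 V.
Step 6 — Current: I = V / Z = -0.03814 A = 0.03814∠-180.0° A.
Step 7 — Complex power: S = V·I* = 0 + j0.2765 VA.
Step 8 — Real power: P = Re(S) = 0 W.
Step 9 — Reactive power: Q = Im(S) = 0.2765 VAR.
Step 10 — Apparent power: |S| = 0.2765 VA.
Step 11 — Power factor: PF = P/|S| = 0 (lagging).

(a) P = 0 W  (b) Q = 0.2765 VAR  (c) S = 0.2765 VA  (d) PF = 0 (lagging)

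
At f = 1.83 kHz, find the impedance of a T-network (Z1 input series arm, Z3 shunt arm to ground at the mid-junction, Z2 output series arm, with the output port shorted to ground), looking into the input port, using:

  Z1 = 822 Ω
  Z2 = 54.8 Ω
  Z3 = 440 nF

Step 1 — Angular frequency: ω = 2π·f = 2π·1830 = 1.15e+04 rad/s.
Step 2 — Component impedances:
  Z1: Z = R = 822 Ω
  Z2: Z = R = 54.8 Ω
  Z3: Z = 1/(jωC) = -j/(ω·C) = 0 - j197.7 Ω
Step 3 — With the output port shorted to ground, the output series arm Z2 runs from the junction to ground; the shunt arm Z3 also runs from the junction to ground. They appear in parallel: Z3 || Z2 = 50.89 - j14.11 Ω.
Step 4 — Series with input arm Z1: Z_in = Z1 + (Z3 || Z2) = 872.9 - j14.11 Ω = 873∠-0.9° Ω.

Z = 872.9 - j14.11 Ω = 873∠-0.9° Ω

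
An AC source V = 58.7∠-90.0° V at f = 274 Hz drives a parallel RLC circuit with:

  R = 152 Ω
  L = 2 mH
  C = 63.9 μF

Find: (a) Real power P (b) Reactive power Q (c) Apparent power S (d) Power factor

Step 1 — Angular frequency: ω = 2π·f = 2π·274 = 1722 rad/s.
Step 2 — Component impedances:
  R: Z = R = 152 Ω
  L: Z = jωL = j·1722·0.002 = 0 + j3.443 Ω
  C: Z = 1/(jωC) = -j/(ω·C) = 0 - j9.09 Ω
Step 3 — Parallel combination: 1/Z_total = 1/R + 1/L + 1/C; Z_total = 0.2018 + j5.535 Ω = 5.539∠87.9° Ω.
Step 4 — Source phasor: V = 58.7∠-90.0° V = 0 - j58.7 V.
Step 5 — Current: I = V / Z = -10.59 - j0.3862 A = 10.6∠-177.9° A.
Step 6 — Complex power: S = V·I* = 22.67 + j621.7 VA.
Step 7 — Real power: P = Re(S) = 22.67 W.
Step 8 — Reactive power: Q = Im(S) = 621.7 VAR.
Step 9 — Apparent power: |S| = 622.1 VA.
Step 10 — Power factor: PF = P/|S| = 0.03644 (lagging).

(a) P = 22.67 W  (b) Q = 621.7 VAR  (c) S = 622.1 VA  (d) PF = 0.03644 (lagging)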